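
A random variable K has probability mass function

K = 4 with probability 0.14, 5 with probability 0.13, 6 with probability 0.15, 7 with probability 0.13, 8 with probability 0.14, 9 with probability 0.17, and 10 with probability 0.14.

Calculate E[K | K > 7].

9

P(K > 7) = 0.14 + 0.17 + 0.14 = 0.45.
E[K | K > 7] = [8·0.14 + 9·0.17 + 10·0.14] / 0.45
 = 4.05 / 0.45
 = 9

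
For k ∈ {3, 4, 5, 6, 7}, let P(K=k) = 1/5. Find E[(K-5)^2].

E[(K-5)^2] = Σ (k-5)^2·P(K=k)
 = 4·1/5 + 1·1/5 + 0·1/5 + 1·1/5 + 4·1/5
 = 4/5 + 1/5 + 0 + 1/5 + 4/5
 = 2

2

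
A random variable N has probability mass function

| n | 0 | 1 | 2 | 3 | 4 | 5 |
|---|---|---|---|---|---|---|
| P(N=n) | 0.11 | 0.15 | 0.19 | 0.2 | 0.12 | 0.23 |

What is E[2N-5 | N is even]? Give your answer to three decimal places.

P(N is even) = 0.11 + 0.19 + 0.12 = 0.42.
E[2N-5 | N is even] = [(-5)·0.11 + (-1)·0.19 + 3·0.12] / 0.42
 = -0.38 / 0.42
 = -19/21

-0.905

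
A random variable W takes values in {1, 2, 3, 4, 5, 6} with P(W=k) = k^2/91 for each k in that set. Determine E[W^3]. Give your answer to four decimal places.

134.0769

E[W^3] = Σ w^3·P(W=w)
 = 1·1/91 + 8·4/91 + 27·9/91 + 64·16/91 + 125·25/91 + 216·36/91
 = 1/91 + 32/91 + 243/91 + 1024/91 + 3125/91 + 7776/91
 = 1743/13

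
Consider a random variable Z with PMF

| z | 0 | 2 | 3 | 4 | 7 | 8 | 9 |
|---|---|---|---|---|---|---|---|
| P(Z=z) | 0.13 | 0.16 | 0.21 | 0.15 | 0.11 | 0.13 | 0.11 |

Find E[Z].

4.35

E[Z] = Σ z·P(Z=z)
 = 0·0.13 + 2·0.16 + 3·0.21 + 4·0.15 + 7·0.11 + 8·0.13 + 9·0.11
 = 0 + 0.32 + 0.63 + 0.6 + 0.77 + 1.04 + 0.99
 = 4.35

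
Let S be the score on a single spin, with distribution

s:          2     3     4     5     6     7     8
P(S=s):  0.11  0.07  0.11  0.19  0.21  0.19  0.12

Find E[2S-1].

9.74

E[2S-1] = Σ (2s-1)·P(S=s)
 = 3·0.11 + 5·0.07 + 7·0.11 + 9·0.19 + 11·0.21 + 13·0.19 + 15·0.12
 = 0.33 + 0.35 + 0.77 + 1.71 + 2.31 + 2.47 + 1.8
 = 9.74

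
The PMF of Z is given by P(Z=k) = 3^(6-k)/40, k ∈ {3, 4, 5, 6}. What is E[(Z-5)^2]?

2.95

E[(Z-5)^2] = Σ (z-5)^2·P(Z=z)
 = 4·27/40 + 1·9/40 + 0·3/40 + 1·1/40
 = 27/10 + 9/40 + 0 + 1/40
 = 59/20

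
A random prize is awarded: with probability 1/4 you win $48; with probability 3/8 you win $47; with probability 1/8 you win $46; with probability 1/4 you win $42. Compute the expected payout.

E[payout] = 48·1/4 + 47·3/8 + 46·1/8 + 42·1/4
 = 12 + 141/8 + 23/4 + 21/2
 = 367/8

45.875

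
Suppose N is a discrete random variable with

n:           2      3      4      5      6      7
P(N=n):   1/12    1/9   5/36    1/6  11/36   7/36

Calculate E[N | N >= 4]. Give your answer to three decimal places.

5.690

P(N >= 4) = 5/36 + 1/6 + 11/36 + 7/36 = 29/36.
E[N | N >= 4] = [4·5/36 + 5·1/6 + 6·11/36 + 7·7/36] / (29/36)
 = 55/12 / (29/36)
 = 165/29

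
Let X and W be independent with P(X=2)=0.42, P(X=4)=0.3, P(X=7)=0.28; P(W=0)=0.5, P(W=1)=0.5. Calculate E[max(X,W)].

4

E[max(X,W)] = Σ_x Σ_w max(x,w) · P(X=x)P(W=w)
 = 2·0.21 + 2·0.21 + 4·0.15 + 4·0.15 + 7·0.14 + 7·0.14
 = 0.42 + 0.42 + 0.6 + 0.6 + 0.98 + 0.98
 = 4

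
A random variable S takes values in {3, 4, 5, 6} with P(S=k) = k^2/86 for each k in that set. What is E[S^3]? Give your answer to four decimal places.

E[S^3] = Σ s^3·P(S=s)
 = 27·9/86 + 64·8/43 + 125·25/86 + 216·18/43
 = 243/86 + 512/43 + 3125/86 + 3888/43
 = 6084/43

141.4884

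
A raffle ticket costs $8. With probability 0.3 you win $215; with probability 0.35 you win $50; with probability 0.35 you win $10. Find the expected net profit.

E[payout] = 215·0.3 + 50·0.35 + 10·0.35
 = 64.5 + 17.5 + 3.5
 = 85.5
Net = 85.5 - 8 = 77.5

77.5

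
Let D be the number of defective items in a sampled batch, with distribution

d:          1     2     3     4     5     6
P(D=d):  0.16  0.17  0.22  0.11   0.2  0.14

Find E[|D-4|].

E[|D-4|] = Σ |d-4|·P(D=d)
 = 3·0.16 + 2·0.17 + 1·0.22 + 0·0.11 + 1·0.2 + 2·0.14
 = 0.48 + 0.34 + 0.22 + 0 + 0.2 + 0.28
 = 1.52

1.52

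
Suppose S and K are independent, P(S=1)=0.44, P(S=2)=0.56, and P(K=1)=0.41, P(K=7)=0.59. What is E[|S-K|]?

E[|S-K|] = Σ_s Σ_k |s-k| · P(S=s)P(K=k)
 = 0·0.1804 + 6·0.2596 + 1·0.2296 + 5·0.3304
 = 0 + 1.5576 + 0.2296 + 1.652
 = 3.4392

3.4392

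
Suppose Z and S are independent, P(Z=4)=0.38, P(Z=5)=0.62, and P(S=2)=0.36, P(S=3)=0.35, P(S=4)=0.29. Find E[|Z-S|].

E[|Z-S|] = Σ_z Σ_s |z-s| · P(Z=z)P(S=s)
 = 2·0.1368 + 1·0.133 + 0·0.1102 + 3·0.2232 + 2·0.217 + 1·0.1798
 = 0.2736 + 0.133 + 0 + 0.6696 + 0.434 + 0.1798
 = 1.69

1.69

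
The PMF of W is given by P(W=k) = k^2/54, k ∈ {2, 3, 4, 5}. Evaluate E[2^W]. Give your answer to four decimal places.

21.1852

E[2^W] = Σ 2^w·P(W=w)
 = 4·2/27 + 8·1/6 + 16·8/27 + 32·25/54
 = 8/27 + 4/3 + 128/27 + 400/27
 = 572/27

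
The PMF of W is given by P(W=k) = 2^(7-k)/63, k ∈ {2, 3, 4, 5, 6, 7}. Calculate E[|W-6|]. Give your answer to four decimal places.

E[|W-6|] = Σ |w-6|·P(W=w)
 = 4·32/63 + 3·16/63 + 2·8/63 + 1·4/63 + 0·2/63 + 1·1/63
 = 128/63 + 16/21 + 16/63 + 4/63 + 0 + 1/63
 = 197/63

3.1270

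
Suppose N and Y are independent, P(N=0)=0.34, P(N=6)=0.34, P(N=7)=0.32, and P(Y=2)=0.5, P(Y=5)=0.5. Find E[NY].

E[NY] = Σ_n Σ_y ny · P(N=n)P(Y=y)
 = 0·0.17 + 0·0.17 + 12·0.17 + 30·0.17 + 14·0.16 + 35·0.16
 = 0 + 0 + 2.04 + 5.1 + 2.24 + 5.6
 = 14.98

14.98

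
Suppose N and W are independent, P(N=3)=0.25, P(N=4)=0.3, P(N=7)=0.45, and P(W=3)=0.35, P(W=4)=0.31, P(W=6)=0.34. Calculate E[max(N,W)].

5.6365

E[max(N,W)] = Σ_n Σ_w max(n,w) · P(N=n)P(W=w)
 = 3·0.0875 + 4·0.0775 + 6·0.085 + 4·0.105 + 4·0.093 + 6·0.102 + 7·0.1575 + 7·0.1395 + 7·0.153
 = 0.2625 + 0.31 + 0.51 + 0.42 + 0.372 + 0.612 + 1.1025 + 0.9765 + 1.071
 = 5.6365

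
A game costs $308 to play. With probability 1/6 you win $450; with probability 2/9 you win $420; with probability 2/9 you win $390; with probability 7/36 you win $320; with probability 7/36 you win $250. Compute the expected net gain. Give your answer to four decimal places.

57.8333

E[payout] = 450·1/6 + 420·2/9 + 390·2/9 + 320·7/36 + 250·7/36
 = 75 + 280/3 + 260/3 + 560/9 + 875/18
 = 2195/6
Net = 2195/6 - 308 = 347/6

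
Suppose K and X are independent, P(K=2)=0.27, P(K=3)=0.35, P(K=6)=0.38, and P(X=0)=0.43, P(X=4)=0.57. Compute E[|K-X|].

E[|K-X|] = Σ_k Σ_x |k-x| · P(K=k)P(X=x)
 = 2·0.1161 + 2·0.1539 + 3·0.1505 + 1·0.1995 + 6·0.1634 + 2·0.2166
 = 0.2322 + 0.3078 + 0.4515 + 0.1995 + 0.9804 + 0.4332
 = 2.6046

2.6046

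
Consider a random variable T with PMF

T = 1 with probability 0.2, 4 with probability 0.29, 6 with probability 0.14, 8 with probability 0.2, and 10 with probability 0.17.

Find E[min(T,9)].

5.33

E[min(T,9)] = Σ min(t,9)·P(T=t)
 = 1·0.2 + 4·0.29 + 6·0.14 + 8·0.2 + 9·0.17
 = 0.2 + 1.16 + 0.84 + 1.6 + 1.53
 = 5.33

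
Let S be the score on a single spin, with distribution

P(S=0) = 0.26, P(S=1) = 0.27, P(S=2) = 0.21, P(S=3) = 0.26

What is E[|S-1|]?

0.99

E[|S-1|] = Σ |s-1|·P(S=s)
 = 1·0.26 + 0·0.27 + 1·0.21 + 2·0.26
 = 0.26 + 0 + 0.21 + 0.52
 = 0.99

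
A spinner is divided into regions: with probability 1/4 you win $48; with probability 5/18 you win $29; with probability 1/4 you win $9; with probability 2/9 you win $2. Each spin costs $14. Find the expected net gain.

E[payout] = 48·1/4 + 29·5/18 + 9·1/4 + 2·2/9
 = 12 + 145/18 + 9/4 + 4/9
 = 91/4
Net = 91/4 - 14 = 35/4

8.75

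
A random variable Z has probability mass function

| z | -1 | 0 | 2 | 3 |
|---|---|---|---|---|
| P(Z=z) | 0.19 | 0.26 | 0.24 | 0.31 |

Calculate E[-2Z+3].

0.56

E[-2Z+3] = Σ (-2z+3)·P(Z=z)
 = 5·0.19 + 3·0.26 + (-1)·0.24 + (-3)·0.31
 = 0.95 + 0.78 + (-0.24) + (-0.93)
 = 0.56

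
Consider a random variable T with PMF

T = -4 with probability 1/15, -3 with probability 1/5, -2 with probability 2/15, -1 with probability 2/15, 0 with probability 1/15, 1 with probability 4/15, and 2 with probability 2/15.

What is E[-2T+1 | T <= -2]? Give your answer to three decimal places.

6.667

P(T <= -2) = 1/15 + 1/5 + 2/15 = 2/5.
E[-2T+1 | T <= -2] = [9·1/15 + 7·1/5 + 5·2/15] / (2/5)
 = 8/3 / (2/5)
 = 20/3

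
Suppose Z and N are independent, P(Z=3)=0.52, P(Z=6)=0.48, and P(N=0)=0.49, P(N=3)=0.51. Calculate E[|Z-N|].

E[|Z-N|] = Σ_z Σ_n |z-n| · P(Z=z)P(N=n)
 = 3·0.2548 + 0·0.2652 + 6·0.2352 + 3·0.2448
 = 0.7644 + 0 + 1.4112 + 0.7344
 = 2.91

2.91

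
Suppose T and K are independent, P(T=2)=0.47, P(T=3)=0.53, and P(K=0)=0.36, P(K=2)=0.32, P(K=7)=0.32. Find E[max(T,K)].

E[max(T,K)] = Σ_t Σ_k max(t,k) · P(T=t)P(K=k)
 = 2·0.1692 + 2·0.1504 + 7·0.1504 + 3·0.1908 + 3·0.1696 + 7·0.1696
 = 0.3384 + 0.3008 + 1.0528 + 0.5724 + 0.5088 + 1.1872
 = 3.9604

3.9604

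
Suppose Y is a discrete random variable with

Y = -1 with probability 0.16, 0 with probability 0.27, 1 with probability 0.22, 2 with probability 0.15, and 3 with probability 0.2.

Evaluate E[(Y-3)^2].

6.02

E[(Y-3)^2] = Σ (y-3)^2·P(Y=y)
 = 16·0.16 + 9·0.27 + 4·0.22 + 1·0.15 + 0·0.2
 = 2.56 + 2.43 + 0.88 + 0.15 + 0
 = 6.02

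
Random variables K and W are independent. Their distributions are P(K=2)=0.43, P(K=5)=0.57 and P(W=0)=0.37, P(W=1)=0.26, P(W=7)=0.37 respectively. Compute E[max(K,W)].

4.9273

E[max(K,W)] = Σ_k Σ_w max(k,w) · P(K=k)P(W=w)
 = 2·0.1591 + 2·0.1118 + 7·0.1591 + 5·0.2109 + 5·0.1482 + 7·0.2109
 = 0.3182 + 0.2236 + 1.1137 + 1.0545 + 0.741 + 1.4763
 = 4.9273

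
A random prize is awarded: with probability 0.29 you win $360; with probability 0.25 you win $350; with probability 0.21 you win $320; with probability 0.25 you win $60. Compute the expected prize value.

E[payout] = 360·0.29 + 350·0.25 + 320·0.21 + 60·0.25
 = 104.4 + 87.5 + 67.2 + 15
 = 274.1

274.1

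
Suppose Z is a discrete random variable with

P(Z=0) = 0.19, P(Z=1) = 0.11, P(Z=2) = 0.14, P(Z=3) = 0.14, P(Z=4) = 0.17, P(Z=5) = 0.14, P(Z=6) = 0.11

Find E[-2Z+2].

-3.7

E[-2Z+2] = Σ (-2z+2)·P(Z=z)
 = 2·0.19 + 0·0.11 + (-2)·0.14 + (-4)·0.14 + (-6)·0.17 + (-8)·0.14 + (-10)·0.11
 = 0.38 + 0 + (-0.28) + (-0.56) + (-1.02) + (-1.12) + (-1.1)
 = -3.7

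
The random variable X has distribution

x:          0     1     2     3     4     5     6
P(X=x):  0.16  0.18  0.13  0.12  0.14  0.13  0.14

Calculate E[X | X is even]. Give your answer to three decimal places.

2.912

P(X is even) = 0.16 + 0.13 + 0.14 + 0.14 = 0.57.
E[X | X is even] = [0·0.16 + 2·0.13 + 4·0.14 + 6·0.14] / 0.57
 = 1.66 / 0.57
 = 166/57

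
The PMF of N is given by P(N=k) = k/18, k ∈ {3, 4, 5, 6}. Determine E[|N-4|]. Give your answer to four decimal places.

E[|N-4|] = Σ |n-4|·P(N=n)
 = 1·1/6 + 0·2/9 + 1·5/18 + 2·1/3
 = 1/6 + 0 + 5/18 + 2/3
 = 10/9

1.1111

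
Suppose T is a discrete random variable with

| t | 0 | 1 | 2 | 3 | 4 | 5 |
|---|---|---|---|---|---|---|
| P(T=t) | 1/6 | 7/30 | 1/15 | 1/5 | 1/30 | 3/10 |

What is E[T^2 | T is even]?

P(T is even) = 1/6 + 1/15 + 1/30 = 4/15.
E[T^2 | T is even] = [0·1/6 + 4·1/15 + 16·1/30] / (4/15)
 = 4/5 / (4/15)
 = 3

3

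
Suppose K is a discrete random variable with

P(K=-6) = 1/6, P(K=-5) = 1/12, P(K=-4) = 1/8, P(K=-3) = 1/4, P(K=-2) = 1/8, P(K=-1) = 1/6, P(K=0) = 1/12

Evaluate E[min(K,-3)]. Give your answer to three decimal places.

-3.792

E[min(K,-3)] = Σ min(k,-3)·P(K=k)
 = (-6)·1/6 + (-5)·1/12 + (-4)·1/8 + (-3)·1/4 + (-3)·1/8 + (-3)·1/6 + (-3)·1/12
 = (-1) + (-5/12) + (-1/2) + (-3/4) + (-3/8) + (-1/2) + (-1/4)
 = -91/24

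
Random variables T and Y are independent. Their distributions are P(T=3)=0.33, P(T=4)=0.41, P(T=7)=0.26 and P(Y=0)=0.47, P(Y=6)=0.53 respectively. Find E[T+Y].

7.63

E[T+Y] = Σ_t Σ_y (t+y) · P(T=t)P(Y=y)
 = 3·0.1551 + 9·0.1749 + 4·0.1927 + 10·0.2173 + 7·0.1222 + 13·0.1378
 = 0.4653 + 1.5741 + 0.7708 + 2.173 + 0.8554 + 1.7914
 = 7.63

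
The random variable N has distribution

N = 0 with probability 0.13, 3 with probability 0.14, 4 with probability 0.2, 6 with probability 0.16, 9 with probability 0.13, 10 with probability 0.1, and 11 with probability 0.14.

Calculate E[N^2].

E[N^2] = Σ n^2·P(N=n)
 = 0·0.13 + 9·0.14 + 16·0.2 + 36·0.16 + 81·0.13 + 100·0.1 + 121·0.14
 = 0 + 1.26 + 3.2 + 5.76 + 10.53 + 10 + 16.94
 = 47.69

47.69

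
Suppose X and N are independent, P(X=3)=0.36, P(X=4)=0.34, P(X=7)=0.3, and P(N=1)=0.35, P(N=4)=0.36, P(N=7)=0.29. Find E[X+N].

8.36

E[X+N] = Σ_x Σ_n (x+n) · P(X=x)P(N=n)
 = 4·0.126 + 7·0.1296 + 10·0.1044 + 5·0.119 + 8·0.1224 + 11·0.0986 + 8·0.105 + 11·0.108 + 14·0.087
 = 0.504 + 0.9072 + 1.044 + 0.595 + 0.9792 + 1.0846 + 0.84 + 1.188 + 1.218
 = 8.36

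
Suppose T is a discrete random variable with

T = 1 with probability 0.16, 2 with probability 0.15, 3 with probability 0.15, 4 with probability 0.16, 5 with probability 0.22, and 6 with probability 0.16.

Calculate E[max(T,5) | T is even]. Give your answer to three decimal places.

P(T is even) = 0.15 + 0.16 + 0.16 = 0.47.
E[max(T,5) | T is even] = [5·0.15 + 5·0.16 + 6·0.16] / 0.47
 = 2.51 / 0.47
 = 251/47

5.340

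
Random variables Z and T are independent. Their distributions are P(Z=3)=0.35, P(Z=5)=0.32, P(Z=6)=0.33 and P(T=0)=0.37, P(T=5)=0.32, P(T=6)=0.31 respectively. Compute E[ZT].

E[ZT] = Σ_z Σ_t zt · P(Z=z)P(T=t)
 = 0·0.1295 + 15·0.112 + 18·0.1085 + 0·0.1184 + 25·0.1024 + 30·0.0992 + 0·0.1221 + 30·0.1056 + 36·0.1023
 = 0 + 1.68 + 1.953 + 0 + 2.56 + 2.976 + 0 + 3.168 + 3.6828
 = 16.0198

16.0198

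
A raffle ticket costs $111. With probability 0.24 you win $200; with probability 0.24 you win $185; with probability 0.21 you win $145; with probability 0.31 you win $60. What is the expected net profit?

30.45

E[payout] = 200·0.24 + 185·0.24 + 145·0.21 + 60·0.31
 = 48 + 44.4 + 30.45 + 18.6
 = 141.45
Net = 141.45 - 111 = 30.45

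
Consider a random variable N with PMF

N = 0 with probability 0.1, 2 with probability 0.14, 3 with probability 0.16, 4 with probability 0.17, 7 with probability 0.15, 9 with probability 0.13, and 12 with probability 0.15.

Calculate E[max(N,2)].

E[max(N,2)] = Σ max(n,2)·P(N=n)
 = 2·0.1 + 2·0.14 + 3·0.16 + 4·0.17 + 7·0.15 + 9·0.13 + 12·0.15
 = 0.2 + 0.28 + 0.48 + 0.68 + 1.05 + 1.17 + 1.8
 = 5.66

5.66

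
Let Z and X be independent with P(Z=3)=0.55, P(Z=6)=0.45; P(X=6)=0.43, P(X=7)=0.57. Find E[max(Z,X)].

E[max(Z,X)] = Σ_z Σ_x max(z,x) · P(Z=z)P(X=x)
 = 6·0.2365 + 7·0.3135 + 6·0.1935 + 7·0.2565
 = 1.419 + 2.1945 + 1.161 + 1.7955
 = 6.57

6.57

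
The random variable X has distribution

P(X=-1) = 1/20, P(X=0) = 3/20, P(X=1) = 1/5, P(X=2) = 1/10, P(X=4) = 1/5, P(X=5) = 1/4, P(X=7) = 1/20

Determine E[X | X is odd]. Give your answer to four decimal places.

P(X is odd) = 1/20 + 1/5 + 1/4 + 1/20 = 11/20.
E[X | X is odd] = [(-1)·1/20 + 1·1/5 + 5·1/4 + 7·1/20] / (11/20)
 = 7/4 / (11/20)
 = 35/11

3.1818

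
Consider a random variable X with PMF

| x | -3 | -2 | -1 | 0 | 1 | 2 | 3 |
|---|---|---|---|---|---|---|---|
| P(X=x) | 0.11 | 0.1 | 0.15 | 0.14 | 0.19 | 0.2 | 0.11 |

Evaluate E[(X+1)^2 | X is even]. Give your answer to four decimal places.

P(X is even) = 0.1 + 0.14 + 0.2 = 0.44.
E[(X+1)^2 | X is even] = [1·0.1 + 1·0.14 + 9·0.2] / 0.44
 = 2.04 / 0.44
 = 51/11

4.6364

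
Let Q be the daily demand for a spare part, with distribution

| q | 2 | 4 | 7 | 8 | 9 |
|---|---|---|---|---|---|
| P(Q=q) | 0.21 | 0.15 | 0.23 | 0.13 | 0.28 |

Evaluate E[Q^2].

45.51

E[Q^2] = Σ q^2·P(Q=q)
 = 4·0.21 + 16·0.15 + 49·0.23 + 64·0.13 + 81·0.28
 = 0.84 + 2.4 + 11.27 + 8.32 + 22.68
 = 45.51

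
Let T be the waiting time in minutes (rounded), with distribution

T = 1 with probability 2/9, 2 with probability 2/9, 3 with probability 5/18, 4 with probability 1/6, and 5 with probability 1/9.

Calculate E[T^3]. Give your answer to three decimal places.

E[T^3] = Σ t^3·P(T=t)
 = 1·2/9 + 8·2/9 + 27·5/18 + 64·1/6 + 125·1/9
 = 2/9 + 16/9 + 15/2 + 32/3 + 125/9
 = 613/18

34.056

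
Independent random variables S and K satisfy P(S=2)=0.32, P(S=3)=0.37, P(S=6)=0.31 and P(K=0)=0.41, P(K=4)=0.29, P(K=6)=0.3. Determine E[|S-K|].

E[|S-K|] = Σ_s Σ_k |s-k| · P(S=s)P(K=k)
 = 2·0.1312 + 2·0.0928 + 4·0.096 + 3·0.1517 + 1·0.1073 + 3·0.111 + 6·0.1271 + 2·0.0899 + 0·0.093
 = 0.2624 + 0.1856 + 0.384 + 0.4551 + 0.1073 + 0.333 + 0.7626 + 0.1798 + 0
 = 2.6698

2.6698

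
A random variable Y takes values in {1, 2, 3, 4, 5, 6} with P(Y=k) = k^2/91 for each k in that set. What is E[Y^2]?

E[Y^2] = Σ y^2·P(Y=y)
 = 1·1/91 + 4·4/91 + 9·9/91 + 16·16/91 + 25·25/91 + 36·36/91
 = 1/91 + 16/91 + 81/91 + 256/91 + 625/91 + 1296/91
 = 25

25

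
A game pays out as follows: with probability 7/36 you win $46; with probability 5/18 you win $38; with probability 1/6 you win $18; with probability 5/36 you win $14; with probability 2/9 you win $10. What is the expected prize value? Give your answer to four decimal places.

26.6667

E[payout] = 46·7/36 + 38·5/18 + 18·1/6 + 14·5/36 + 10·2/9
 = 161/18 + 95/9 + 3 + 35/18 + 20/9
 = 80/3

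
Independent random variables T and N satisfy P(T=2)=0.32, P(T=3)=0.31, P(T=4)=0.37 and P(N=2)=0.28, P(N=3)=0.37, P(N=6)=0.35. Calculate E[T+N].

6.82

E[T+N] = Σ_t Σ_n (t+n) · P(T=t)P(N=n)
 = 4·0.0896 + 5·0.1184 + 8·0.112 + 5·0.0868 + 6·0.1147 + 9·0.1085 + 6·0.1036 + 7·0.1369 + 10·0.1295
 = 0.3584 + 0.592 + 0.896 + 0.434 + 0.6882 + 0.9765 + 0.6216 + 0.9583 + 1.295
 = 6.82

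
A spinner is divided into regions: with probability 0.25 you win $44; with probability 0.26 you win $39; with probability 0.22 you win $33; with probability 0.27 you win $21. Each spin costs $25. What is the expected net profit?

E[payout] = 44·0.25 + 39·0.26 + 33·0.22 + 21·0.27
 = 11 + 10.14 + 7.26 + 5.67
 = 34.07
Net = 34.07 - 25 = 9.07

9.07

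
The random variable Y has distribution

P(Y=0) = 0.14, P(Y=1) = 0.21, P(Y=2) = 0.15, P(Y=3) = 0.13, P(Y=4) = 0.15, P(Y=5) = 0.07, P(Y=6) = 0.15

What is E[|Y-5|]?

E[|Y-5|] = Σ |y-5|·P(Y=y)
 = 5·0.14 + 4·0.21 + 3·0.15 + 2·0.13 + 1·0.15 + 0·0.07 + 1·0.15
 = 0.7 + 0.84 + 0.45 + 0.26 + 0.15 + 0 + 0.15
 = 2.55

2.55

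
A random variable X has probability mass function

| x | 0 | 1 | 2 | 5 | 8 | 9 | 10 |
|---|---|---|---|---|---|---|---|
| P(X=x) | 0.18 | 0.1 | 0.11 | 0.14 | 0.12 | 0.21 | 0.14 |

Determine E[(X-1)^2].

33.19

E[(X-1)^2] = Σ (x-1)^2·P(X=x)
 = 1·0.18 + 0·0.1 + 1·0.11 + 16·0.14 + 49·0.12 + 64·0.21 + 81·0.14
 = 0.18 + 0 + 0.11 + 2.24 + 5.88 + 13.44 + 11.34
 = 33.19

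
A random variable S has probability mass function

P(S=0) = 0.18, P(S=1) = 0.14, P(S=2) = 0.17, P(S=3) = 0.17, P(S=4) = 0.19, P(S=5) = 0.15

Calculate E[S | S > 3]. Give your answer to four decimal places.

4.4412

P(S > 3) = 0.19 + 0.15 = 0.34.
E[S | S > 3] = [4·0.19 + 5·0.15] / 0.34
 = 1.51 / 0.34
 = 151/34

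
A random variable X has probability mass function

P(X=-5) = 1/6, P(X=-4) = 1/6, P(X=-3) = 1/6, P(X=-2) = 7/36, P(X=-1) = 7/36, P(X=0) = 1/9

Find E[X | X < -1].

P(X < -1) = 1/6 + 1/6 + 1/6 + 7/36 = 25/36.
E[X | X < -1] = [(-5)·1/6 + (-4)·1/6 + (-3)·1/6 + (-2)·7/36] / (25/36)
 = -43/18 / (25/36)
 = -86/25

-3.44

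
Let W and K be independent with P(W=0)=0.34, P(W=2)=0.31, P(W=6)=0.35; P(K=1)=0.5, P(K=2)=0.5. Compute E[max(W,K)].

E[max(W,K)] = Σ_w Σ_k max(w,k) · P(W=w)P(K=k)
 = 1·0.17 + 2·0.17 + 2·0.155 + 2·0.155 + 6·0.175 + 6·0.175
 = 0.17 + 0.34 + 0.31 + 0.31 + 1.05 + 1.05
 = 3.23

3.23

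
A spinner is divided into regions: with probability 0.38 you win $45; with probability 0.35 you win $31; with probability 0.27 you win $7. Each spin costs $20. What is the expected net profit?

9.84

E[payout] = 45·0.38 + 31·0.35 + 7·0.27
 = 17.1 + 10.85 + 1.89
 = 29.84
Net = 29.84 - 20 = 9.84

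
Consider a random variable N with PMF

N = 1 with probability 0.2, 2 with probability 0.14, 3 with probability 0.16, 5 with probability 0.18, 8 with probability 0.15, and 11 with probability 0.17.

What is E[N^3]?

331.21

E[N^3] = Σ n^3·P(N=n)
 = 1·0.2 + 8·0.14 + 27·0.16 + 125·0.18 + 512·0.15 + 1331·0.17
 = 0.2 + 1.12 + 4.32 + 22.5 + 76.8 + 226.27
 = 331.21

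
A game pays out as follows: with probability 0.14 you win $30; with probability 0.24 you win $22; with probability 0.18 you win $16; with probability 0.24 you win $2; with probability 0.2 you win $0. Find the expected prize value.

E[payout] = 30·0.14 + 22·0.24 + 16·0.18 + 2·0.24 + 0·0.2
 = 4.2 + 5.28 + 2.88 + 0.48 + 0
 = 12.84

12.84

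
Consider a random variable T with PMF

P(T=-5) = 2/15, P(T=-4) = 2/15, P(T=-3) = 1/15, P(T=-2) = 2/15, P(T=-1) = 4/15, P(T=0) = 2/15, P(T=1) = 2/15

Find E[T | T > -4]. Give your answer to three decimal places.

-0.818

P(T > -4) = 1/15 + 2/15 + 4/15 + 2/15 + 2/15 = 11/15.
E[T | T > -4] = [(-3)·1/15 + (-2)·2/15 + (-1)·4/15 + 0·2/15 + 1·2/15] / (11/15)
 = -3/5 / (11/15)
 = -9/11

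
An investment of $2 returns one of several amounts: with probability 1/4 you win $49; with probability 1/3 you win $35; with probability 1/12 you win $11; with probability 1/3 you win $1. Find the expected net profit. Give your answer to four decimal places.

E[payout] = 49·1/4 + 35·1/3 + 11·1/12 + 1·1/3
 = 49/4 + 35/3 + 11/12 + 1/3
 = 151/6
Net = 151/6 - 2 = 139/6

23.1667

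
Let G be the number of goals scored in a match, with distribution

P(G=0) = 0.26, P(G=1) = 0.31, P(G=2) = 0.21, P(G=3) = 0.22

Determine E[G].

E[G] = Σ g·P(G=g)
 = 0·0.26 + 1·0.31 + 2·0.21 + 3·0.22
 = 0 + 0.31 + 0.42 + 0.66
 = 1.39

1.39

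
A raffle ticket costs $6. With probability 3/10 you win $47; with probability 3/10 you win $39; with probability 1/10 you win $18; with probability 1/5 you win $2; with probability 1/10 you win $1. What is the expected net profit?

22.1

E[payout] = 47·3/10 + 39·3/10 + 18·1/10 + 2·1/5 + 1·1/10
 = 141/10 + 117/10 + 9/5 + 2/5 + 1/10
 = 281/10
Net = 281/10 - 6 = 221/10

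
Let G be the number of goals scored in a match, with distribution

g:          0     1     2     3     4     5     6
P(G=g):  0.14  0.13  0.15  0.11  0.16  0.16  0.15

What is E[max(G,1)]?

E[max(G,1)] = Σ max(g,1)·P(G=g)
 = 1·0.14 + 1·0.13 + 2·0.15 + 3·0.11 + 4·0.16 + 5·0.16 + 6·0.15
 = 0.14 + 0.13 + 0.3 + 0.33 + 0.64 + 0.8 + 0.9
 = 3.24

3.24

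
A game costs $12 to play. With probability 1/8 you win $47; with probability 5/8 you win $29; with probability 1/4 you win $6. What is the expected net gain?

13.5

E[payout] = 47·1/8 + 29·5/8 + 6·1/4
 = 47/8 + 145/8 + 3/2
 = 51/2
Net = 51/2 - 12 = 27/2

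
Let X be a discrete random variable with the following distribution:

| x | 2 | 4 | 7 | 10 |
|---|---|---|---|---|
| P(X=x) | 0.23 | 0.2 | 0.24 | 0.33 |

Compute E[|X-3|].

E[|X-3|] = Σ |x-3|·P(X=x)
 = 1·0.23 + 1·0.2 + 4·0.24 + 7·0.33
 = 0.23 + 0.2 + 0.96 + 2.31
 = 3.7

3.7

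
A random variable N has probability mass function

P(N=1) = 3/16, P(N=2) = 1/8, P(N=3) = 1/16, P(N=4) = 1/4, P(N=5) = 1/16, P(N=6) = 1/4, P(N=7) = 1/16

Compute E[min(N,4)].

3.125

E[min(N,4)] = Σ min(n,4)·P(N=n)
 = 1·3/16 + 2·1/8 + 3·1/16 + 4·1/4 + 4·1/16 + 4·1/4 + 4·1/16
 = 3/16 + 1/4 + 3/16 + 1 + 1/4 + 1 + 1/4
 = 25/8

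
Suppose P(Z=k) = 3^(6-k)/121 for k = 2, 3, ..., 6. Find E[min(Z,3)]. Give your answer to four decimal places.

E[min(Z,3)] = Σ min(z,3)·P(Z=z)
 = 2·81/121 + 3·27/121 + 3·9/121 + 3·3/121 + 3·1/121
 = 162/121 + 81/121 + 27/121 + 9/121 + 3/121
 = 282/121

2.3306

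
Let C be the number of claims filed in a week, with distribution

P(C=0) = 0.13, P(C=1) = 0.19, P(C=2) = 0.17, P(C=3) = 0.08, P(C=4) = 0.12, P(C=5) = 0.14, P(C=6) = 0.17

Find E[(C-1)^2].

E[(C-1)^2] = Σ (c-1)^2·P(C=c)
 = 1·0.13 + 0·0.19 + 1·0.17 + 4·0.08 + 9·0.12 + 16·0.14 + 25·0.17
 = 0.13 + 0 + 0.17 + 0.32 + 1.08 + 2.24 + 4.25
 = 8.19

8.19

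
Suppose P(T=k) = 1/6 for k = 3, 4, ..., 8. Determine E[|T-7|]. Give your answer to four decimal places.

1.8333

E[|T-7|] = Σ |t-7|·P(T=t)
 = 4·1/6 + 3·1/6 + 2·1/6 + 1·1/6 + 0·1/6 + 1·1/6
 = 2/3 + 1/2 + 1/3 + 1/6 + 0 + 1/6
 = 11/6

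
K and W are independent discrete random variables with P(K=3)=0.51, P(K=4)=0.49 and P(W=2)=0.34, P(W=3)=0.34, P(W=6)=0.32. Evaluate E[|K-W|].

E[|K-W|] = Σ_k Σ_w |k-w| · P(K=k)P(W=w)
 = 1·0.1734 + 0·0.1734 + 3·0.1632 + 2·0.1666 + 1·0.1666 + 2·0.1568
 = 0.1734 + 0 + 0.4896 + 0.3332 + 0.1666 + 0.3136
 = 1.4764

1.4764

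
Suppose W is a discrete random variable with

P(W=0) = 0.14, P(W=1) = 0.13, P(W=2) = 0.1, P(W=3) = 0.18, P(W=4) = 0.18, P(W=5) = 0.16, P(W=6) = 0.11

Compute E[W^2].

E[W^2] = Σ w^2·P(W=w)
 = 0·0.14 + 1·0.13 + 4·0.1 + 9·0.18 + 16·0.18 + 25·0.16 + 36·0.11
 = 0 + 0.13 + 0.4 + 1.62 + 2.88 + 4 + 3.96
 = 12.99

12.99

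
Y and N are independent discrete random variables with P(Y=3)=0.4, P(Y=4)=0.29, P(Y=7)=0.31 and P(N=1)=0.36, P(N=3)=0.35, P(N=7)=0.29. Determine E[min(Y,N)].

2.7237

E[min(Y,N)] = Σ_y Σ_n min(y,n) · P(Y=y)P(N=n)
 = 1·0.144 + 3·0.14 + 3·0.116 + 1·0.1044 + 3·0.1015 + 4·0.0841 + 1·0.1116 + 3·0.1085 + 7·0.0899
 = 0.144 + 0.42 + 0.348 + 0.1044 + 0.3045 + 0.3364 + 0.1116 + 0.3255 + 0.6293
 = 2.7237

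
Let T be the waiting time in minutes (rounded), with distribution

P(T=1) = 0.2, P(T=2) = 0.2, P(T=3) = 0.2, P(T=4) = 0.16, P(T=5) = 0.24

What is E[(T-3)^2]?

2.12

E[(T-3)^2] = Σ (t-3)^2·P(T=t)
 = 4·0.2 + 1·0.2 + 0·0.2 + 1·0.16 + 4·0.24
 = 0.8 + 0.2 + 0 + 0.16 + 0.96
 = 2.12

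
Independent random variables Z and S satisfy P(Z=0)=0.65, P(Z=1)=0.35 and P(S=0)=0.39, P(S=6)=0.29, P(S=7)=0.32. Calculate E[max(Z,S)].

E[max(Z,S)] = Σ_z Σ_s max(z,s) · P(Z=z)P(S=s)
 = 0·0.2535 + 6·0.1885 + 7·0.208 + 1·0.1365 + 6·0.1015 + 7·0.112
 = 0 + 1.131 + 1.456 + 0.1365 + 0.609 + 0.784
 = 4.1165

4.1165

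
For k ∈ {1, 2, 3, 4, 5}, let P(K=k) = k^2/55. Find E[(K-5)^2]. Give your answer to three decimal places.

E[(K-5)^2] = Σ (k-5)^2·P(K=k)
 = 16·1/55 + 9·4/55 + 4·9/55 + 1·16/55 + 0·5/11
 = 16/55 + 36/55 + 36/55 + 16/55 + 0
 = 104/55

1.891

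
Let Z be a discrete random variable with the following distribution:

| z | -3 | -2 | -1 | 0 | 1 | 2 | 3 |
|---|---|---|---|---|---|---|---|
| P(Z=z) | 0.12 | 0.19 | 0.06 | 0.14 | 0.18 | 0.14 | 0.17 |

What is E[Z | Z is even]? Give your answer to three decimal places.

-0.213

P(Z is even) = 0.19 + 0.14 + 0.14 = 0.47.
E[Z | Z is even] = [(-2)·0.19 + 0·0.14 + 2·0.14] / 0.47
 = -0.1 / 0.47
 = -10/47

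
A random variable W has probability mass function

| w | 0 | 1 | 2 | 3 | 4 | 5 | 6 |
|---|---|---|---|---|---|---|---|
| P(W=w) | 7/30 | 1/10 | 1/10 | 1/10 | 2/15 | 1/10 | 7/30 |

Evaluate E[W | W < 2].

P(W < 2) = 7/30 + 1/10 = 1/3.
E[W | W < 2] = [0·7/30 + 1·1/10] / (1/3)
 = 1/10 / (1/3)
 = 3/10

0.3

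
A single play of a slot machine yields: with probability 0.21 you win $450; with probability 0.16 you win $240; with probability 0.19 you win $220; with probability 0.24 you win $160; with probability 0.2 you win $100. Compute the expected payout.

233.1

E[payout] = 450·0.21 + 240·0.16 + 220·0.19 + 160·0.24 + 100·0.2
 = 94.5 + 38.4 + 41.8 + 38.4 + 20
 = 233.1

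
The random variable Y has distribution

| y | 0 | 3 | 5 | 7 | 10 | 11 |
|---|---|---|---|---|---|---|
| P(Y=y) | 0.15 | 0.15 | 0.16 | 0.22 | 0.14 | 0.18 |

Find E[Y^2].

51.91

E[Y^2] = Σ y^2·P(Y=y)
 = 0·0.15 + 9·0.15 + 25·0.16 + 49·0.22 + 100·0.14 + 121·0.18
 = 0 + 1.35 + 4 + 10.78 + 14 + 21.78
 = 51.91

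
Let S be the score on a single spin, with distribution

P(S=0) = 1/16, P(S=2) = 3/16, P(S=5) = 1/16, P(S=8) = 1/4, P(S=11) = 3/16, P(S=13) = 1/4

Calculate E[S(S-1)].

E[S(S-1)] = Σ s(s-1)·P(S=s)
 = 0·1/16 + 2·3/16 + 20·1/16 + 56·1/4 + 110·3/16 + 156·1/4
 = 0 + 3/8 + 5/4 + 14 + 165/8 + 39
 = 301/4

75.25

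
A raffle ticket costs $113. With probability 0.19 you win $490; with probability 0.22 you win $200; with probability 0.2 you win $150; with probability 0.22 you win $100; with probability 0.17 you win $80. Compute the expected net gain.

89.7

E[payout] = 490·0.19 + 200·0.22 + 150·0.2 + 100·0.22 + 80·0.17
 = 93.1 + 44 + 30 + 22 + 13.6
 = 202.7
Net = 202.7 - 113 = 89.7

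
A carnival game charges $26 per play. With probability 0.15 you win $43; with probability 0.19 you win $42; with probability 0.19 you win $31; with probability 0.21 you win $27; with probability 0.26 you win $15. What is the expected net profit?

3.89

E[payout] = 43·0.15 + 42·0.19 + 31·0.19 + 27·0.21 + 15·0.26
 = 6.45 + 7.98 + 5.89 + 5.67 + 3.9
 = 29.89
Net = 29.89 - 26 = 3.89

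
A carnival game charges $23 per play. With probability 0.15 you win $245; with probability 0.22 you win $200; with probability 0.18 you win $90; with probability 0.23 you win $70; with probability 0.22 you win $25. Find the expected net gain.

E[payout] = 245·0.15 + 200·0.22 + 90·0.18 + 70·0.23 + 25·0.22
 = 36.75 + 44 + 16.2 + 16.1 + 5.5
 = 118.55
Net = 118.55 - 23 = 95.55

95.55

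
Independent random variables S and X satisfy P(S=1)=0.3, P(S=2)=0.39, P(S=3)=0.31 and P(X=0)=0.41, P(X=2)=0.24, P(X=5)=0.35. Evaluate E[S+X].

4.24

E[S+X] = Σ_s Σ_x (s+x) · P(S=s)P(X=x)
 = 1·0.123 + 3·0.072 + 6·0.105 + 2·0.1599 + 4·0.0936 + 7·0.1365 + 3·0.1271 + 5·0.0744 + 8·0.1085
 = 0.123 + 0.216 + 0.63 + 0.3198 + 0.3744 + 0.9555 + 0.3813 + 0.372 + 0.868
 = 4.24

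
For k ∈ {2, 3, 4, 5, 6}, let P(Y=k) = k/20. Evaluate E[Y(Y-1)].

E[Y(Y-1)] = Σ y(y-1)·P(Y=y)
 = 2·1/10 + 6·3/20 + 12·1/5 + 20·1/4 + 30·3/10
 = 1/5 + 9/10 + 12/5 + 5 + 9
 = 35/2

17.5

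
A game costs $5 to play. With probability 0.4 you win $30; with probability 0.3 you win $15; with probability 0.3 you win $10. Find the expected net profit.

14.5

E[payout] = 30·0.4 + 15·0.3 + 10·0.3
 = 12 + 4.5 + 3
 = 19.5
Net = 19.5 - 5 = 14.5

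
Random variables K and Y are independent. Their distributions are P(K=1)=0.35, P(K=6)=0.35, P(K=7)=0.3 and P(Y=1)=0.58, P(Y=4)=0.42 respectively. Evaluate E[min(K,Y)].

E[min(K,Y)] = Σ_k Σ_y min(k,y) · P(K=k)P(Y=y)
 = 1·0.203 + 1·0.147 + 1·0.203 + 4·0.147 + 1·0.174 + 4·0.126
 = 0.203 + 0.147 + 0.203 + 0.588 + 0.174 + 0.504
 = 1.819

1.819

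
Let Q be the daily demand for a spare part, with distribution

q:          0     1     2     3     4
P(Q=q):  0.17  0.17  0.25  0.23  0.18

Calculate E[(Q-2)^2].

E[(Q-2)^2] = Σ (q-2)^2·P(Q=q)
 = 4·0.17 + 1·0.17 + 0·0.25 + 1·0.23 + 4·0.18
 = 0.68 + 0.17 + 0 + 0.23 + 0.72
 = 1.8

1.8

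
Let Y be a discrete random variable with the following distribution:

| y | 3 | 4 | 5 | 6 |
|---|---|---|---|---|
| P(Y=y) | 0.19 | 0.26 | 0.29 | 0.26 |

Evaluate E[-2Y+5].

-4.24

E[-2Y+5] = Σ (-2y+5)·P(Y=y)
 = (-1)·0.19 + (-3)·0.26 + (-5)·0.29 + (-7)·0.26
 = (-0.19) + (-0.78) + (-1.45) + (-1.82)
 = -4.24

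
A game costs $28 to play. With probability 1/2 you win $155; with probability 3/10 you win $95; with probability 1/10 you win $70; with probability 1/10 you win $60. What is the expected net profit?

91

E[payout] = 155·1/2 + 95·3/10 + 70·1/10 + 60·1/10
 = 155/2 + 57/2 + 7 + 6
 = 119
Net = 119 - 28 = 91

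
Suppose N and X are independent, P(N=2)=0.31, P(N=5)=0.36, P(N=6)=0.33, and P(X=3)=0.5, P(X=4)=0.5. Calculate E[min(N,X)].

3.035

E[min(N,X)] = Σ_n Σ_x min(n,x) · P(N=n)P(X=x)
 = 2·0.155 + 2·0.155 + 3·0.18 + 4·0.18 + 3·0.165 + 4·0.165
 = 0.31 + 0.31 + 0.54 + 0.72 + 0.495 + 0.66
 = 3.035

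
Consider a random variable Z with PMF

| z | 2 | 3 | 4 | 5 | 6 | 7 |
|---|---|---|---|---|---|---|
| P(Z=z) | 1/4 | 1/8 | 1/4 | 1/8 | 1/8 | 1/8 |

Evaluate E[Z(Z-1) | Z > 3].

P(Z > 3) = 1/4 + 1/8 + 1/8 + 1/8 = 5/8.
E[Z(Z-1) | Z > 3] = [12·1/4 + 20·1/8 + 30·1/8 + 42·1/8] / (5/8)
 = 29/2 / (5/8)
 = 116/5

23.2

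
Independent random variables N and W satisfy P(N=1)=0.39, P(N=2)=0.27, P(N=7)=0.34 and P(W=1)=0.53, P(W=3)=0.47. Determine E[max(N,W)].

3.8035

E[max(N,W)] = Σ_n Σ_w max(n,w) · P(N=n)P(W=w)
 = 1·0.2067 + 3·0.1833 + 2·0.1431 + 3·0.1269 + 7·0.1802 + 7·0.1598
 = 0.2067 + 0.5499 + 0.2862 + 0.3807 + 1.2614 + 1.1186
 = 3.8035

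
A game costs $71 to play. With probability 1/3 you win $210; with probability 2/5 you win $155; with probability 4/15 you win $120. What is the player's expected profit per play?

E[payout] = 210·1/3 + 155·2/5 + 120·4/15
 = 70 + 62 + 32
 = 164
Net = 164 - 71 = 93

93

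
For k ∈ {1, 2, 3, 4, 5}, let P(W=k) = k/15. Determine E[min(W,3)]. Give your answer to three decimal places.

E[min(W,3)] = Σ min(w,3)·P(W=w)
 = 1·1/15 + 2·2/15 + 3·1/5 + 3·4/15 + 3·1/3
 = 1/15 + 4/15 + 3/5 + 4/5 + 1
 = 41/15

2.733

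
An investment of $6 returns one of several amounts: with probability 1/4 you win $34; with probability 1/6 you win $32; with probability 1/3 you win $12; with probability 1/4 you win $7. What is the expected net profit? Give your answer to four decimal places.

E[payout] = 34·1/4 + 32·1/6 + 12·1/3 + 7·1/4
 = 17/2 + 16/3 + 4 + 7/4
 = 235/12
Net = 235/12 - 6 = 163/12

13.5833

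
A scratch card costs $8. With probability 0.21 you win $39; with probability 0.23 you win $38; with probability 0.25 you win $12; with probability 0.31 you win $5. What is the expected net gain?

13.48

E[payout] = 39·0.21 + 38·0.23 + 12·0.25 + 5·0.31
 = 8.19 + 8.74 + 3 + 1.55
 = 21.48
Net = 21.48 - 8 = 13.48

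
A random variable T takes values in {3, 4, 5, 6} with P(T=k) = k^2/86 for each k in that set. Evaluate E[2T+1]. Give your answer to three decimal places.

11.047

E[2T+1] = Σ (2t+1)·P(T=t)
 = 7·9/86 + 9·8/43 + 11·25/86 + 13·18/43
 = 63/86 + 72/43 + 275/86 + 234/43
 = 475/43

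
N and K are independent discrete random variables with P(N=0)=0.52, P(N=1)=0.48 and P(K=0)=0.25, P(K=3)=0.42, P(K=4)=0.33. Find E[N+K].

E[N+K] = Σ_n Σ_k (n+k) · P(N=n)P(K=k)
 = 0·0.13 + 3·0.2184 + 4·0.1716 + 1·0.12 + 4·0.2016 + 5·0.1584
 = 0 + 0.6552 + 0.6864 + 0.12 + 0.8064 + 0.792
 = 3.06

3.06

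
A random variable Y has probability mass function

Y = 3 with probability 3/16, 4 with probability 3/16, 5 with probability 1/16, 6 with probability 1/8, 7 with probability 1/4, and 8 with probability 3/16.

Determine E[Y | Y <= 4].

3.5

P(Y <= 4) = 3/16 + 3/16 = 3/8.
E[Y | Y <= 4] = [3·3/16 + 4·3/16] / (3/8)
 = 21/16 / (3/8)
 = 7/2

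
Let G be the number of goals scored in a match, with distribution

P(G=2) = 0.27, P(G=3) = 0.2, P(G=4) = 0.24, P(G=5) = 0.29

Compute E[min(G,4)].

3.26

E[min(G,4)] = Σ min(g,4)·P(G=g)
 = 2·0.27 + 3·0.2 + 4·0.24 + 4·0.29
 = 0.54 + 0.6 + 0.96 + 1.16
 = 3.26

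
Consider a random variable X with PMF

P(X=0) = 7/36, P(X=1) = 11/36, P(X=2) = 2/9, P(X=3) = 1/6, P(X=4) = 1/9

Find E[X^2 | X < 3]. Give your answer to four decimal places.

P(X < 3) = 7/36 + 11/36 + 2/9 = 13/18.
E[X^2 | X < 3] = [0·7/36 + 1·11/36 + 4·2/9] / (13/18)
 = 43/36 / (13/18)
 = 43/26

1.6538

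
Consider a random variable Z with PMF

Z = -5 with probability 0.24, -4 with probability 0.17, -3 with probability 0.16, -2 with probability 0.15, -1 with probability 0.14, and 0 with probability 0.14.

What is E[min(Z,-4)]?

-4.24

E[min(Z,-4)] = Σ min(z,-4)·P(Z=z)
 = (-5)·0.24 + (-4)·0.17 + (-4)·0.16 + (-4)·0.15 + (-4)·0.14 + (-4)·0.14
 = (-1.2) + (-0.68) + (-0.64) + (-0.6) + (-0.56) + (-0.56)
 = -4.24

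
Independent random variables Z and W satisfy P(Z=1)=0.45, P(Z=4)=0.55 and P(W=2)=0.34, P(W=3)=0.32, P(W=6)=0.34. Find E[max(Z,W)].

E[max(Z,W)] = Σ_z Σ_w max(z,w) · P(Z=z)P(W=w)
 = 2·0.153 + 3·0.144 + 6·0.153 + 4·0.187 + 4·0.176 + 6·0.187
 = 0.306 + 0.432 + 0.918 + 0.748 + 0.704 + 1.122
 = 4.23

4.23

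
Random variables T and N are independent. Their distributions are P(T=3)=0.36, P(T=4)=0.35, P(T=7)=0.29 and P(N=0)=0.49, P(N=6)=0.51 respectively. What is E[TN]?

13.8006

E[TN] = Σ_t Σ_n tn · P(T=t)P(N=n)
 = 0·0.1764 + 18·0.1836 + 0·0.1715 + 24·0.1785 + 0·0.1421 + 42·0.1479
 = 0 + 3.3048 + 0 + 4.284 + 0 + 6.2118
 = 13.8006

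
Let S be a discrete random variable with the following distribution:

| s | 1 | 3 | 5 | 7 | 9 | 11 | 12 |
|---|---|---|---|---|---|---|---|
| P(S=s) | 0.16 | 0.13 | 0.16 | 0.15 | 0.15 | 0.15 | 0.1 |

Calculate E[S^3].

E[S^3] = Σ s^3·P(S=s)
 = 1·0.16 + 27·0.13 + 125·0.16 + 343·0.15 + 729·0.15 + 1331·0.15 + 1728·0.1
 = 0.16 + 3.51 + 20 + 51.45 + 109.35 + 199.65 + 172.8
 = 556.92

556.92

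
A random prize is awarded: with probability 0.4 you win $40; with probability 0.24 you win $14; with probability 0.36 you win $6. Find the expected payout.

E[payout] = 40·0.4 + 14·0.24 + 6·0.36
 = 16 + 3.36 + 2.16
 = 21.52

21.52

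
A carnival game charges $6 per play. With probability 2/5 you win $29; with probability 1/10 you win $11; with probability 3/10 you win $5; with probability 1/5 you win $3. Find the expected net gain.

8.8

E[payout] = 29·2/5 + 11·1/10 + 5·3/10 + 3·1/5
 = 58/5 + 11/10 + 3/2 + 3/5
 = 74/5
Net = 74/5 - 6 = 44/5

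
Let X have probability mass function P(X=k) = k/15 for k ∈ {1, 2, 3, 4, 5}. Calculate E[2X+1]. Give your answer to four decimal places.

E[2X+1] = Σ (2x+1)·P(X=x)
 = 3·1/15 + 5·2/15 + 7·1/5 + 9·4/15 + 11·1/3
 = 1/5 + 2/3 + 7/5 + 12/5 + 11/3
 = 25/3

8.3333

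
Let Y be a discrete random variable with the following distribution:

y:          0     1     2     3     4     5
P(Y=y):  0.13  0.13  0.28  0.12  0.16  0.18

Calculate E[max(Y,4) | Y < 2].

4

P(Y < 2) = 0.13 + 0.13 = 0.26.
E[max(Y,4) | Y < 2] = [4·0.13 + 4·0.13] / 0.26
 = 1.04 / 0.26
 = 4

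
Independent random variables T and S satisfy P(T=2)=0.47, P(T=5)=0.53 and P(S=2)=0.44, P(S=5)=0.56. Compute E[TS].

13.2112

E[TS] = Σ_t Σ_s ts · P(T=t)P(S=s)
 = 4·0.2068 + 10·0.2632 + 10·0.2332 + 25·0.2968
 = 0.8272 + 2.632 + 2.332 + 7.42
 = 13.2112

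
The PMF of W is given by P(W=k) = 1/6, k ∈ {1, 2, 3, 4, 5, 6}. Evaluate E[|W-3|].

E[|W-3|] = Σ |w-3|·P(W=w)
 = 2·1/6 + 1·1/6 + 0·1/6 + 1·1/6 + 2·1/6 + 3·1/6
 = 1/3 + 1/6 + 0 + 1/6 + 1/3 + 1/2
 = 3/2

1.5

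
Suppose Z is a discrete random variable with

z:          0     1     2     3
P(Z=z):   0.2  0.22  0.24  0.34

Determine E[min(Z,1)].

E[min(Z,1)] = Σ min(z,1)·P(Z=z)
 = 0·0.2 + 1·0.22 + 1·0.24 + 1·0.34
 = 0 + 0.22 + 0.24 + 0.34
 = 0.8

0.8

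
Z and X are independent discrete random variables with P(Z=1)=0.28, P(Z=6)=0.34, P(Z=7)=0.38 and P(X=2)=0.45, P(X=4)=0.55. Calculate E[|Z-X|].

3.056

E[|Z-X|] = Σ_z Σ_x |z-x| · P(Z=z)P(X=x)
 = 1·0.126 + 3·0.154 + 4·0.153 + 2·0.187 + 5·0.171 + 3·0.209
 = 0.126 + 0.462 + 0.612 + 0.374 + 0.855 + 0.627
 = 3.056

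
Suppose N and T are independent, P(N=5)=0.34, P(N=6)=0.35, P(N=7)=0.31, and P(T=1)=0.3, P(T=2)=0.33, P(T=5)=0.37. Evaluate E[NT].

E[NT] = Σ_n Σ_t nt · P(N=n)P(T=t)
 = 5·0.102 + 10·0.1122 + 25·0.1258 + 6·0.105 + 12·0.1155 + 30·0.1295 + 7·0.093 + 14·0.1023 + 35·0.1147
 = 0.51 + 1.122 + 3.145 + 0.63 + 1.386 + 3.885 + 0.651 + 1.4322 + 4.0145
 = 16.7757

16.7757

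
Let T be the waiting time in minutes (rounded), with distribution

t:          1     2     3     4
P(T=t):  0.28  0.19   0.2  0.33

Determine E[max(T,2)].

E[max(T,2)] = Σ max(t,2)·P(T=t)
 = 2·0.28 + 2·0.19 + 3·0.2 + 4·0.33
 = 0.56 + 0.38 + 0.6 + 1.32
 = 2.86

2.86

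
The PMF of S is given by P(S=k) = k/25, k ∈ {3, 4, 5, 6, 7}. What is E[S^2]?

31

E[S^2] = Σ s^2·P(S=s)
 = 9·3/25 + 16·4/25 + 25·1/5 + 36·6/25 + 49·7/25
 = 27/25 + 64/25 + 5 + 216/25 + 343/25
 = 31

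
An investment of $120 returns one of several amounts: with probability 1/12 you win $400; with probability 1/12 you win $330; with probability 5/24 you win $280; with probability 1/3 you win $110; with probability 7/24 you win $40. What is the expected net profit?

E[payout] = 400·1/12 + 330·1/12 + 280·5/24 + 110·1/3 + 40·7/24
 = 100/3 + 55/2 + 175/3 + 110/3 + 35/3
 = 335/2
Net = 335/2 - 120 = 95/2

47.5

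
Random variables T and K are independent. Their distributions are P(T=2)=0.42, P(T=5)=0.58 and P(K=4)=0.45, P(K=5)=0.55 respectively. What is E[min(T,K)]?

3.479

E[min(T,K)] = Σ_t Σ_k min(t,k) · P(T=t)P(K=k)
 = 2·0.189 + 2·0.231 + 4·0.261 + 5·0.319
 = 0.378 + 0.462 + 1.044 + 1.595
 = 3.479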